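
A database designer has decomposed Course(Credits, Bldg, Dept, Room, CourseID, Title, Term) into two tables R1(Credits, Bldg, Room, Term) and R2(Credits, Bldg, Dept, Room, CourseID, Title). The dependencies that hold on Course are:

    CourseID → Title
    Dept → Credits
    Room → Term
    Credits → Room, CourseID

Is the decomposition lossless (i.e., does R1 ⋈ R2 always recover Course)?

Common attributes: R1 ∩ R2 = {Credits, Bldg, Room}.
Closure of {Credits, Bldg, Room}: Room → Term applies, adding Term; Credits → Room, CourseID applies, adding CourseID; CourseID → Title applies, adding Title. So (Credits, Bldg, Room)⁺ = {Credits, Bldg, Room, CourseID, Title, Term}.
This closure contains every attribute of R1, so R1 ∩ R2 → R1. The join is lossless.

Yes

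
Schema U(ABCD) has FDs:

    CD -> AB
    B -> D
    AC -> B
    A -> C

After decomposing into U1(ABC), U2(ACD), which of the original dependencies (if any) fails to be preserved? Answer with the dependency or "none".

Check B → D: no single fragment contains all of {BD}, and the restricted closure of {B} across the fragments never reaches {D}.
CD → AB is preserved.
AC → B is preserved.
A → C is preserved.

B -> D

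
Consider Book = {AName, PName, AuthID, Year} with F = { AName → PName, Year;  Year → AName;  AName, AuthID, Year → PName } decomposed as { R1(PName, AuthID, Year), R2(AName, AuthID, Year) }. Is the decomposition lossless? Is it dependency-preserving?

Lossless test: (AuthID, Year)⁺ = {AName, PName, AuthID, Year}, which contains all of one fragment — lossless.
Dependency preservation: AName → PName, Year; AName, AuthID, Year → PName are not contained in any single fragment, but the restricted closure of each left-hand side across the fragments still reaches the right-hand side; the remaining FDs each lie inside some fragment. All dependencies are preserved.

lossless and dependency-preserving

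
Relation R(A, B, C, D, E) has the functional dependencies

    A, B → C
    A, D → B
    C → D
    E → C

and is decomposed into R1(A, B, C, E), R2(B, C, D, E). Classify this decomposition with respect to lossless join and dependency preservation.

lossless but not dependency-preserving

Lossless test: (B, C, E)⁺ = {B, C, D, E}, which contains all of one fragment — lossless.
Dependency preservation: the restricted closure of {A, D} across the fragments never reaches {B}, so A, D → B cannot be enforced without a join — not preserved.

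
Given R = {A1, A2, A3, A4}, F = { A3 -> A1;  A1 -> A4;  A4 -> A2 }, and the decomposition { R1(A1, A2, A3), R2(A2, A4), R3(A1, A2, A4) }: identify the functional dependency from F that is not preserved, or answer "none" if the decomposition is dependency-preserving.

none

A3 → A1 lies within R1.
A1 → A4 lies within R3.
A4 → A2 lies within R2.
Every dependency is enforceable on the fragments, so the decomposition is dependency-preserving.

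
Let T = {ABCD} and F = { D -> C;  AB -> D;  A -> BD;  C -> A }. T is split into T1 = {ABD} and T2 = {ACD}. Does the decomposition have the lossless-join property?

Common attributes: T1 ∩ T2 = {AD}.
Closure of {AD}: D → C applies, adding C; A → BD applies, adding B. So (AD)⁺ = {ABCD}.
This closure contains every attribute of T1, so T1 ∩ T2 → T1. The join is lossless.

Yes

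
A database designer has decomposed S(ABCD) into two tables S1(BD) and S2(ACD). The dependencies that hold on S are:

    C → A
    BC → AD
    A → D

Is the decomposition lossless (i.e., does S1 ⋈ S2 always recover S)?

No

Common attributes: S1 ∩ S2 = {D}.
No dependency enlarges {D}, so (D)⁺ = {D}.
The closure contains neither all of S1 = {BD} nor all of S2 = {ACD}, so the common attributes are not a superkey of either fragment. The join is lossy.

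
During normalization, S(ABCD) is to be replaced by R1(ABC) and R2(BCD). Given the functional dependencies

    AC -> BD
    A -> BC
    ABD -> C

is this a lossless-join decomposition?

No

Common attributes: R1 ∩ R2 = {BC}.
No dependency enlarges {BC}, so (BC)⁺ = {BC}.
The closure contains neither all of R1 = {ABC} nor all of R2 = {BCD}, so the common attributes are not a superkey of either fragment. The join is lossy.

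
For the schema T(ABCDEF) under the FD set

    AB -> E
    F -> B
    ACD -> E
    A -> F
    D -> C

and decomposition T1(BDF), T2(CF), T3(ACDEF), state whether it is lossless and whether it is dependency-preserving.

lossless and dependency-preserving

Lossless test (chase): Rows 1 and 2 agree on F; apply F→B and equate their B entries. Rows 1 and 3 agree on F; apply F→B and equate their B entries. Rows 1 and 3 agree on D; apply D→C and equate their C entries. Row 3 is now all distinguished symbols — the join is lossless.
Dependency preservation: AB → E is not contained in any single fragment, but the restricted closure of its left-hand side across the fragments still reaches the right-hand side; the remaining FDs each lie inside some fragment. All dependencies are preserved.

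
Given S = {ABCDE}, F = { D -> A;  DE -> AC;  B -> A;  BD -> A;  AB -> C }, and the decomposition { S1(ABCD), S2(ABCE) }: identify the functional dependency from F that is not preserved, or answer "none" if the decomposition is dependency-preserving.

DE -> AC

Check DE → AC: no single fragment contains all of {ACDE}, and the restricted closure of {DE} across the fragments never reaches {AC}.
D → A is preserved.
B → A is preserved.
BD → A is preserved.
AB → C is preserved.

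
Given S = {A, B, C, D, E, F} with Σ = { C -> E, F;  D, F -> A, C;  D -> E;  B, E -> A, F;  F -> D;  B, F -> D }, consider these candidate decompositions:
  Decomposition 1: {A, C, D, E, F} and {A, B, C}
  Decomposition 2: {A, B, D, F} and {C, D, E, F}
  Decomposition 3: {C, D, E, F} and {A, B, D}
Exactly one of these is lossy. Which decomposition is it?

Decomposition 3

Decomposition 1: common = {A, C}, closure = {A, C, D, E, F} → lossless.
Decomposition 2: common = {D, F}, closure = {A, C, D, E, F} → lossless.
Decomposition 3: common = {D}, closure = {D, E} → lossy.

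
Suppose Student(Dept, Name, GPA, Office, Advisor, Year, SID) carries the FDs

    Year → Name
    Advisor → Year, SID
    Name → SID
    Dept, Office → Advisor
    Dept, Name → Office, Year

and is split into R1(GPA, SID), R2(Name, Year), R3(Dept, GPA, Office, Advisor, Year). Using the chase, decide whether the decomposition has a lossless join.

Chase test. Columns are Dept, Name, GPA, Office, Advisor, Year, SID; row i has aⱼ where attribute j ∈ Ri, else bᵢⱼ.
Initial tableau (one row per fragment):
  row 1: b11 b12 a3 b14 b15 b16 a7
  row 2: b21 a2 b23 b24 b25 a6 b27
  row 3: a1 b32 a3 a4 a5 a6 b37
Rows 2 and 3 agree on Year; apply Year→Name and equate their Name entries.
Rows 2 and 3 agree on Name; apply Name→SID and equate their SID entries.
No row becomes fully distinguished — the join is lossy.

No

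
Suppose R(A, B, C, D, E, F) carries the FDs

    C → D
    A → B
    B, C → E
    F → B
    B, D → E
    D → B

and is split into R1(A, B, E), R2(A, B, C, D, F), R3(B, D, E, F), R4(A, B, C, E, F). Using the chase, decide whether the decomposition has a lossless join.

Chase test. Columns are A, B, C, D, E, F; row i has aⱼ where attribute j ∈ Ri, else bᵢⱼ.
Initial tableau (one row per fragment):
  row 1: a1 a2 b13 b14 a5 b16
  row 2: a1 a2 a3 a4 b25 a6
  row 3: b31 a2 b33 a4 a5 a6
  row 4: a1 a2 a3 b44 a5 a6
Rows 2 and 4 agree on C; apply C→D and equate their D entries.
Rows 2 and 4 agree on B, C; apply B, C→E and equate their E entries.
Row 2 is now all distinguished symbols — the join is lossless.

Yes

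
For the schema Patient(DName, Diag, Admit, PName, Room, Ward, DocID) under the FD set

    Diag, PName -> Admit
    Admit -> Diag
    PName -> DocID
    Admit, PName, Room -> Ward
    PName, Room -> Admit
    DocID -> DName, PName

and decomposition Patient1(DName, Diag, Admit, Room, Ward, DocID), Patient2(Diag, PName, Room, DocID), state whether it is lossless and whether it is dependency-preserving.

Lossless test: (Diag, Room, DocID)⁺ = {DName, Diag, Admit, PName, Room, Ward, DocID}, which contains all of one fragment — lossless.
Dependency preservation: Diag, PName → Admit; Admit, PName, Room → Ward; PName, Room → Admit; DocID → DName, PName are not contained in any single fragment, but the restricted closure of each left-hand side across the fragments still reaches the right-hand side; the remaining FDs each lie inside some fragment. All dependencies are preserved.

lossless and dependency-preserving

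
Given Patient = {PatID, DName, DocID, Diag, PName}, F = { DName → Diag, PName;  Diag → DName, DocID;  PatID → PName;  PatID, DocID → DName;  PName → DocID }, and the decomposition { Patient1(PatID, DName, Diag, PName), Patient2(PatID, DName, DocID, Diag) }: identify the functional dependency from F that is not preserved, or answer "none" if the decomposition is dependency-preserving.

Check PName → DocID: no single fragment contains all of {DocID, PName}, and the restricted closure of {PName} across the fragments never reaches {DocID}.
DName → Diag, PName is preserved.
Diag → DName, DocID is preserved.
PatID → PName is preserved.
PatID, DocID → DName is preserved.

PName → DocID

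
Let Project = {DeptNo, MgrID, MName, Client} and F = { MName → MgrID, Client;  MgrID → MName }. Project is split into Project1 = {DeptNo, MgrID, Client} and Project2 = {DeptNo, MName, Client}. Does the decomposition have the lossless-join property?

Common attributes: Project1 ∩ Project2 = {DeptNo, Client}.
No dependency enlarges {DeptNo, Client}, so (DeptNo, Client)⁺ = {DeptNo, Client}.
The closure contains neither all of Project1 = {DeptNo, MgrID, Client} nor all of Project2 = {DeptNo, MName, Client}, so the common attributes are not a superkey of either fragment. The join is lossy.

No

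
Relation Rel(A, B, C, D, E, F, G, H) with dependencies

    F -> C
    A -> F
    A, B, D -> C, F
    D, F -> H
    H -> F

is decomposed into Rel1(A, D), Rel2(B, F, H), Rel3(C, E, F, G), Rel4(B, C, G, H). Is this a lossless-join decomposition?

No

Chase test. Columns are A, B, C, D, E, F, G, H; row i has aⱼ where attribute j ∈ Reli, else bᵢⱼ.
Initial tableau (one row per fragment):
  row 1: a1 b12 b13 a4 b15 b16 b17 b18
  row 2: b21 a2 b23 b24 b25 a6 b27 a8
  row 3: b31 b32 a3 b34 a5 a6 a7 b38
  row 4: b41 a2 a3 b44 b45 b46 a7 a8
Rows 2 and 3 agree on F; apply F→C and equate their C entries.
Rows 2 and 4 agree on H; apply H→F and equate their F entries.
No row becomes fully distinguished — the join is lossy.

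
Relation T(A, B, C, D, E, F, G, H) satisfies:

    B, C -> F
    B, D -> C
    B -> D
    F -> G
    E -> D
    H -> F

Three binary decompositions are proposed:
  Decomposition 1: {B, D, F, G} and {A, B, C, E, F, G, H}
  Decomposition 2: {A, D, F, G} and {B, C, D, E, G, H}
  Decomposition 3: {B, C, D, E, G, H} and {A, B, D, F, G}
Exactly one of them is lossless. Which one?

Decomposition 1

Decomposition 1: common = {B, F, G}, closure = {B, C, D, F, G} → lossless.
Decomposition 2: common = {D, G}, closure = {D, G} → lossy.
Decomposition 3: common = {B, D, G}, closure = {B, C, D, F, G} → lossy.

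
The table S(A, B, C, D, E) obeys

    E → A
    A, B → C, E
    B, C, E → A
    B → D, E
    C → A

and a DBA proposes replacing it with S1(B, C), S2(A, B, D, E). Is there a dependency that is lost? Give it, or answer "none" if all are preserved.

C → A

Check C → A: no single fragment contains all of {A, C}, and the restricted closure of {C} across the fragments never reaches {A}.
E → A is preserved.
A, B → C, E is preserved.
B, C, E → A is preserved.
B → D, E is preserved.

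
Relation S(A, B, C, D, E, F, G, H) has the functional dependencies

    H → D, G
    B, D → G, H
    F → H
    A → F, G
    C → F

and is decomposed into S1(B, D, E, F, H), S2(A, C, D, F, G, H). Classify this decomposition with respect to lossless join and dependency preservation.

Lossless test: (D, F, H)⁺ = {D, F, G, H}, which is a superkey of neither fragment — lossy.
Dependency preservation: B, D → G, H is not contained in any single fragment, but the restricted closure of its left-hand side across the fragments still reaches the right-hand side; the remaining FDs each lie inside some fragment. All dependencies are preserved.

lossy but dependency-preserving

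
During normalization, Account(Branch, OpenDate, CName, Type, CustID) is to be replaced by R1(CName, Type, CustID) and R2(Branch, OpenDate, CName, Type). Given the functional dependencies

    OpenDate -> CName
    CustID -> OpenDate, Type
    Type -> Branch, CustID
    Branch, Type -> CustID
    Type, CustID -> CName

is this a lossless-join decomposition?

Yes

Common attributes: R1 ∩ R2 = {CName, Type}.
Closure of {CName, Type}: Type → Branch, CustID applies, adding Branch, CustID; CustID → OpenDate, Type applies, adding OpenDate. So (CName, Type)⁺ = {Branch, OpenDate, CName, Type, CustID}.
This closure contains every attribute of R1, so R1 ∩ R2 → R1. The join is lossless.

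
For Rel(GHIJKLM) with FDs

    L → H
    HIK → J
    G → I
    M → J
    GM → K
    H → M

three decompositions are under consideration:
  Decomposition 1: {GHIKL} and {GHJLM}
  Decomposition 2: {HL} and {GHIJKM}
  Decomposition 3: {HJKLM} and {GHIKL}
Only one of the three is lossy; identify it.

Decomposition 2

Decomposition 1: common = {GHL}, closure = {GHIJKLM} → lossless.
Decomposition 2: common = {H}, closure = {HJM} → lossy.
Decomposition 3: common = {HKL}, closure = {HJKLM} → lossless.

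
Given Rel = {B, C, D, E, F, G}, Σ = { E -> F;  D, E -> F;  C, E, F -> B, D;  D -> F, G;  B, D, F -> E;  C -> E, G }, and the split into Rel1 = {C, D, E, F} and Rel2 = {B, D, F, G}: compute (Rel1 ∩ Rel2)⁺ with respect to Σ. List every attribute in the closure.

Rel1 ∩ Rel2 = {D, F}.
D → F, G applies, adding G
Closure: {D, F, G}.

D, F, G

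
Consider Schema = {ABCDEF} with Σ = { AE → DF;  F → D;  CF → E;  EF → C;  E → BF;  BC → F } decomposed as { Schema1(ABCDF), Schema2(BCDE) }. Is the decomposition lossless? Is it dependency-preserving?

Lossless test: (BCD)⁺ = {BCDEF}, which contains all of one fragment — lossless.
Dependency preservation: AE → DF; CF → E; EF → C; E → BF are not contained in any single fragment, but the restricted closure of each left-hand side across the fragments still reaches the right-hand side; the remaining FDs each lie inside some fragment. All dependencies are preserved.

lossless and dependency-preserving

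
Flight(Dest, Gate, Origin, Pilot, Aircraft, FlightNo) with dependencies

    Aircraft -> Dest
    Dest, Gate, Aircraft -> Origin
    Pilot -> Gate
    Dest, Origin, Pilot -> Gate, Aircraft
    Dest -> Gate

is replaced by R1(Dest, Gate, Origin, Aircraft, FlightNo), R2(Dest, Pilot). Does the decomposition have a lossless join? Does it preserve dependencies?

lossy and not dependency-preserving

Lossless test: (Dest)⁺ = {Dest, Gate}, which is a superkey of neither fragment — lossy.
Dependency preservation: the restricted closure of {Pilot} across the fragments never reaches {Gate}, so Pilot → Gate cannot be enforced without a join — not preserved.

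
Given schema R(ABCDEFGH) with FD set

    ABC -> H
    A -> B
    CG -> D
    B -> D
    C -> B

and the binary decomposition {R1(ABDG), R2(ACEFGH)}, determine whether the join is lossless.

Common attributes: R1 ∩ R2 = {AG}.
Closure of {AG}: A → B applies, adding B; B → D applies, adding D. So (AG)⁺ = {ABDG}.
This closure contains every attribute of R1, so R1 ∩ R2 → R1. The join is lossless.

Yes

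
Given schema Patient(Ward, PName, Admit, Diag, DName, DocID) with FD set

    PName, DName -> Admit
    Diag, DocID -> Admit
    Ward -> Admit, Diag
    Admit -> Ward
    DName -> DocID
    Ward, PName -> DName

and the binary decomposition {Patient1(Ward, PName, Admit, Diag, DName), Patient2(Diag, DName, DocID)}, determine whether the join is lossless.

Yes

Common attributes: Patient1 ∩ Patient2 = {Diag, DName}.
Closure of {Diag, DName}: DName → DocID applies, adding DocID; Diag, DocID → Admit applies, adding Admit; Admit → Ward applies, adding Ward. So (Diag, DName)⁺ = {Ward, Admit, Diag, DName, DocID}.
This closure contains every attribute of Patient2, so Patient1 ∩ Patient2 → Patient2. The join is lossless.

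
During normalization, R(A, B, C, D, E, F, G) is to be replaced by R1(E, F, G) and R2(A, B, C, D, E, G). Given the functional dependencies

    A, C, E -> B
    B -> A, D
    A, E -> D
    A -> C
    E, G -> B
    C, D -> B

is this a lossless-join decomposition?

Common attributes: R1 ∩ R2 = {E, G}.
Closure of {E, G}: E, G → B applies, adding B; B → A, D applies, adding A, D; A → C applies, adding C. So (E, G)⁺ = {A, B, C, D, E, G}.
This closure contains every attribute of R2, so R1 ∩ R2 → R2. The join is lossless.

Yes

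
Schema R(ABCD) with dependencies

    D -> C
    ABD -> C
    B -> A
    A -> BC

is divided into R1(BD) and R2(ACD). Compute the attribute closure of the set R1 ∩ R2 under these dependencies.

CD

R1 ∩ R2 = {D}.
D → C applies, adding C
Closure: {CD}.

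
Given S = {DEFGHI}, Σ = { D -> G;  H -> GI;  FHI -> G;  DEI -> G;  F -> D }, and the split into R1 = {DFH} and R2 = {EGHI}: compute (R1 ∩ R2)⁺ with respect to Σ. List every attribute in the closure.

GHI

R1 ∩ R2 = {H}.
H → GI applies, adding GI
Closure: {GHI}.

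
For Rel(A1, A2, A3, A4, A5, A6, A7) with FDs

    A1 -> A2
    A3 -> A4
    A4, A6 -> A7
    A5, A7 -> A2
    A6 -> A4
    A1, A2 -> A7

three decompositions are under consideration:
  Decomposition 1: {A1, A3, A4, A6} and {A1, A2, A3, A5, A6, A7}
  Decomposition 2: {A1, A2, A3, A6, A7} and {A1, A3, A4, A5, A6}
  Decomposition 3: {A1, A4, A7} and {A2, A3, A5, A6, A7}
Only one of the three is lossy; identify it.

Decomposition 3

Decomposition 1: common = {A1, A3, A6}, closure = {A1, A2, A3, A4, A6, A7} → lossless.
Decomposition 2: common = {A1, A3, A6}, closure = {A1, A2, A3, A4, A6, A7} → lossless.
Decomposition 3: common = {A7}, closure = {A7} → lossy.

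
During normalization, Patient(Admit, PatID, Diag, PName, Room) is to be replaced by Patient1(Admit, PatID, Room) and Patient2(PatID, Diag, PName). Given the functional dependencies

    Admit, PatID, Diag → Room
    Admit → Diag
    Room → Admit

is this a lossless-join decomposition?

Common attributes: Patient1 ∩ Patient2 = {PatID}.
No dependency enlarges {PatID}, so (PatID)⁺ = {PatID}.
The closure contains neither all of Patient1 = {Admit, PatID, Room} nor all of Patient2 = {PatID, Diag, PName}, so the common attributes are not a superkey of either fragment. The join is lossy.

No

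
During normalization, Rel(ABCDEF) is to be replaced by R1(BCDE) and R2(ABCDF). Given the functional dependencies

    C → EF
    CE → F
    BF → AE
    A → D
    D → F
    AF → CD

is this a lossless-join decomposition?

Yes

Common attributes: R1 ∩ R2 = {BCD}.
Closure of {BCD}: C → EF applies, adding EF; BF → AE applies, adding A. So (BCD)⁺ = {ABCDEF}.
This closure contains every attribute of R1, so R1 ∩ R2 → R1. The join is lossless.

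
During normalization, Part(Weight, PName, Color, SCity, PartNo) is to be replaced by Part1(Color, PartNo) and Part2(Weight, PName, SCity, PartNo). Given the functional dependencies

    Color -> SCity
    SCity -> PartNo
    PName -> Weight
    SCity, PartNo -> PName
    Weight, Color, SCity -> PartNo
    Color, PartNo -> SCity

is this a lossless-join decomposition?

No

Common attributes: Part1 ∩ Part2 = {PartNo}.
No dependency enlarges {PartNo}, so (PartNo)⁺ = {PartNo}.
The closure contains neither all of Part1 = {Color, PartNo} nor all of Part2 = {Weight, PName, SCity, PartNo}, so the common attributes are not a superkey of either fragment. The join is lossy.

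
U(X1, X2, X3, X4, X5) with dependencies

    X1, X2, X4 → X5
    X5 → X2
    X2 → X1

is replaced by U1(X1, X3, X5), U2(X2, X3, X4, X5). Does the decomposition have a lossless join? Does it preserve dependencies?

Lossless test: (X3, X5)⁺ = {X1, X2, X3, X5}, which contains all of one fragment — lossless.
Dependency preservation: the restricted closure of {X2} across the fragments never reaches {X1}, so X2 → X1 cannot be enforced without a join — not preserved.

lossless but not dependency-preserving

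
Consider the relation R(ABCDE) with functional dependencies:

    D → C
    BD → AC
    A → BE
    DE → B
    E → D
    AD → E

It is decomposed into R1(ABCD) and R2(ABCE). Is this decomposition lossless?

Yes

Common attributes: R1 ∩ R2 = {ABC}.
Closure of {ABC}: A → BE applies, adding E; E → D applies, adding D. So (ABC)⁺ = {ABCDE}.
This closure contains every attribute of R1, so R1 ∩ R2 → R1. The join is lossless.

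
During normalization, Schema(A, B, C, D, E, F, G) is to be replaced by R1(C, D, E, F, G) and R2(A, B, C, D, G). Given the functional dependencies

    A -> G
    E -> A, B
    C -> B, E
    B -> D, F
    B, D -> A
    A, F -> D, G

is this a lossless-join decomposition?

Common attributes: R1 ∩ R2 = {C, D, G}.
Closure of {C, D, G}: C → B, E applies, adding B, E; B → D, F applies, adding F; B, D → A applies, adding A. So (C, D, G)⁺ = {A, B, C, D, E, F, G}.
This closure contains every attribute of R1, so R1 ∩ R2 → R1. The join is lossless.

Yes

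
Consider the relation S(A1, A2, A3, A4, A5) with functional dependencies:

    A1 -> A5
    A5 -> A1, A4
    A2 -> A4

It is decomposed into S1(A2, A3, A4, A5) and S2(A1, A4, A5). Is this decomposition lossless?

Common attributes: S1 ∩ S2 = {A4, A5}.
Closure of {A4, A5}: A5 → A1, A4 applies, adding A1. So (A4, A5)⁺ = {A1, A4, A5}.
This closure contains every attribute of S2, so S1 ∩ S2 → S2. The join is lossless.

Yes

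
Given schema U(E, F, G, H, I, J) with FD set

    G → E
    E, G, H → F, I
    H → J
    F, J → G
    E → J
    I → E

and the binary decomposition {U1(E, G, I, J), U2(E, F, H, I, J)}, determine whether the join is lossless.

No

Common attributes: U1 ∩ U2 = {E, I, J}.
No dependency enlarges {E, I, J}, so (E, I, J)⁺ = {E, I, J}.
The closure contains neither all of U1 = {E, G, I, J} nor all of U2 = {E, F, H, I, J}, so the common attributes are not a superkey of either fragment. The join is lossy.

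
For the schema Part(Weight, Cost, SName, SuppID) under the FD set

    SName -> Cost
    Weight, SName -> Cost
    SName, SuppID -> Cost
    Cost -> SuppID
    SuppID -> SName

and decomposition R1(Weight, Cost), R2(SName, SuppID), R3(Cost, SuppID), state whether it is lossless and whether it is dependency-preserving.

lossless and dependency-preserving

Lossless test (chase): Rows 1 and 3 agree on Cost; apply Cost→SuppID and equate their SuppID entries. Rows 1 and 2 agree on SuppID; apply SuppID→SName and equate their SName entries. Rows 1 and 3 agree on SuppID; apply SuppID→SName and equate their SName entries. Rows 1 and 2 agree on SName; apply SName→Cost and equate their Cost entries. Row 1 is now all distinguished symbols — the join is lossless.
Dependency preservation: SName → Cost; Weight, SName → Cost; SName, SuppID → Cost are not contained in any single fragment, but the restricted closure of each left-hand side across the fragments still reaches the right-hand side; the remaining FDs each lie inside some fragment. All dependencies are preserved.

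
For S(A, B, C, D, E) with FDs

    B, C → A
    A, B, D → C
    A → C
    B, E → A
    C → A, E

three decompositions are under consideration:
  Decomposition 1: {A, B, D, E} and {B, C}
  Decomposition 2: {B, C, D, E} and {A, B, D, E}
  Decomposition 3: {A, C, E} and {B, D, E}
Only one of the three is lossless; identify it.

Decomposition 2

Decomposition 1: common = {B}, closure = {B} → lossy.
Decomposition 2: common = {B, D, E}, closure = {A, B, C, D, E} → lossless.
Decomposition 3: common = {E}, closure = {E} → lossy.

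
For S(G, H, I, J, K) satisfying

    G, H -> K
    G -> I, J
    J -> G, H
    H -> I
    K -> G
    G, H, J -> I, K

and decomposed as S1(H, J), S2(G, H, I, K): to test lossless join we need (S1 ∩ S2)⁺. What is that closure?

S1 ∩ S2 = {H}.
H → I applies, adding I
Closure: {H, I}.

H, I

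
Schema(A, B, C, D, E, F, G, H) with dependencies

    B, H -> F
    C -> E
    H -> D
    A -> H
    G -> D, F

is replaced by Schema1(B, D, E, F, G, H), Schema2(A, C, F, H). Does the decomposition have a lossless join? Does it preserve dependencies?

lossy and not dependency-preserving

Lossless test: (F, H)⁺ = {D, F, H}, which is a superkey of neither fragment — lossy.
Dependency preservation: the restricted closure of {C} across the fragments never reaches {E}, so C → E cannot be enforced without a join — not preserved.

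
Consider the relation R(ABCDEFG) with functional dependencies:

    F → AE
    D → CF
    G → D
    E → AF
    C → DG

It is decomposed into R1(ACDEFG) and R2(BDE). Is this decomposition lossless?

Yes

Common attributes: R1 ∩ R2 = {DE}.
Closure of {DE}: D → CF applies, adding CF; E → AF applies, adding A; C → DG applies, adding G. So (DE)⁺ = {ACDEFG}.
This closure contains every attribute of R1, so R1 ∩ R2 → R1. The join is lossless.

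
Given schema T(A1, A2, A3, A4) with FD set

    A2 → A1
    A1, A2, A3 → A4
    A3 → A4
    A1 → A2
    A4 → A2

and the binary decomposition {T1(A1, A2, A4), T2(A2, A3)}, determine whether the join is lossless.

Common attributes: T1 ∩ T2 = {A2}.
Closure of {A2}: A2 → A1 applies, adding A1. So (A2)⁺ = {A1, A2}.
The closure contains neither all of T1 = {A1, A2, A4} nor all of T2 = {A2, A3}, so the common attributes are not a superkey of either fragment. The join is lossy.

No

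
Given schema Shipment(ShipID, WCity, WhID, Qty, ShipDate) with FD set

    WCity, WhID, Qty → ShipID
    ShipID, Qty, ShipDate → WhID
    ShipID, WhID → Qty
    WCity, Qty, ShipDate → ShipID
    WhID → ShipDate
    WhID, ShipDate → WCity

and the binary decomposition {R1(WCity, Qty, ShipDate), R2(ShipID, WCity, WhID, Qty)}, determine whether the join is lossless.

Common attributes: R1 ∩ R2 = {WCity, Qty}.
No dependency enlarges {WCity, Qty}, so (WCity, Qty)⁺ = {WCity, Qty}.
The closure contains neither all of R1 = {WCity, Qty, ShipDate} nor all of R2 = {ShipID, WCity, WhID, Qty}, so the common attributes are not a superkey of either fragment. The join is lossy.

No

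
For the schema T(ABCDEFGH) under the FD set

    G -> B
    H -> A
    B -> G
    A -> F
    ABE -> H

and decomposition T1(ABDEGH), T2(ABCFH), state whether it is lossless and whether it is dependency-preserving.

lossy but dependency-preserving

Lossless test: (ABH)⁺ = {ABFGH}, which is a superkey of neither fragment — lossy.
Dependency preservation: every FD's attributes lie within a single fragment, so each can be enforced locally — preserved.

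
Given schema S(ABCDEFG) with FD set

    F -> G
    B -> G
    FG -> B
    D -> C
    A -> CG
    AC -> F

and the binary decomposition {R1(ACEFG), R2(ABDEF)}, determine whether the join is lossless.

Common attributes: R1 ∩ R2 = {AEF}.
Closure of {AEF}: F → G applies, adding G; FG → B applies, adding B; A → CG applies, adding C. So (AEF)⁺ = {ABCEFG}.
This closure contains every attribute of R1, so R1 ∩ R2 → R1. The join is lossless.

Yes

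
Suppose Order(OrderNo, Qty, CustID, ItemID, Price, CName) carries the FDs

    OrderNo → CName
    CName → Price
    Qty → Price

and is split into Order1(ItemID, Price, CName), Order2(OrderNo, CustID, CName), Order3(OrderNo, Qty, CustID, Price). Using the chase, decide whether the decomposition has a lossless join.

Chase test. Columns are OrderNo, Qty, CustID, ItemID, Price, CName; row i has aⱼ where attribute j ∈ Orderi, else bᵢⱼ.
Initial tableau (one row per fragment):
  row 1: b11 b12 b13 a4 a5 a6
  row 2: a1 b22 a3 b24 b25 a6
  row 3: a1 a2 a3 b34 a5 b36
Rows 2 and 3 agree on OrderNo; apply OrderNo→CName and equate their CName entries.
Rows 1 and 2 agree on CName; apply CName→Price and equate their Price entries.
No row becomes fully distinguished — the join is lossy.

No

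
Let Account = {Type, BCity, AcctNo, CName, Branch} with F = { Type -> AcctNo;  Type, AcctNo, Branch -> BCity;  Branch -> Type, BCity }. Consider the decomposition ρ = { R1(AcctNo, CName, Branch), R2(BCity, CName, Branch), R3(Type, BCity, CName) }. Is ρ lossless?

No

Chase test. Columns are Type, BCity, AcctNo, CName, Branch; row i has aⱼ where attribute j ∈ Ri, else bᵢⱼ.
Initial tableau (one row per fragment):
  row 1: b11 b12 a3 a4 a5
  row 2: b21 a2 b23 a4 a5
  row 3: a1 a2 b33 a4 b35
Rows 1 and 2 agree on Branch; apply Branch→Type, BCity and equate their Type, BCity entries.
Rows 1 and 2 agree on Type; apply Type→AcctNo and equate their AcctNo entries.
No row becomes fully distinguished — the join is lossy.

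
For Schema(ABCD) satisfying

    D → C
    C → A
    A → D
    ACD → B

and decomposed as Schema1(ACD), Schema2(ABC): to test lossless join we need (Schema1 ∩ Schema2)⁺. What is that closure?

ABCD

Schema1 ∩ Schema2 = {AC}.
A → D applies, adding D
ACD → B applies, adding B
Closure: {ABCD}.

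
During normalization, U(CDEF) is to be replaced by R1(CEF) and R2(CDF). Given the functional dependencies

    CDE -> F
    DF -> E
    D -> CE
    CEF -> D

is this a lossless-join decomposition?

Common attributes: R1 ∩ R2 = {CF}.
No dependency enlarges {CF}, so (CF)⁺ = {CF}.
The closure contains neither all of R1 = {CEF} nor all of R2 = {CDF}, so the common attributes are not a superkey of either fragment. The join is lossy.

No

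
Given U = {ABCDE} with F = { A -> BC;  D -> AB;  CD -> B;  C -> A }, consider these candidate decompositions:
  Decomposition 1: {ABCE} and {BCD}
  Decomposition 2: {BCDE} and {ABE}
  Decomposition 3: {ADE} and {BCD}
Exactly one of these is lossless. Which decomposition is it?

Decomposition 3

Decomposition 1: common = {BC}, closure = {ABC} → lossy.
Decomposition 2: common = {BE}, closure = {BE} → lossy.
Decomposition 3: common = {D}, closure = {ABCD} → lossless.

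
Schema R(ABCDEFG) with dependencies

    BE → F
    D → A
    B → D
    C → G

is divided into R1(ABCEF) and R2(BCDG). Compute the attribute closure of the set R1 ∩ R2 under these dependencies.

R1 ∩ R2 = {BC}.
B → D applies, adding D
C → G applies, adding G
D → A applies, adding A
Closure: {ABCDG}.

ABCDG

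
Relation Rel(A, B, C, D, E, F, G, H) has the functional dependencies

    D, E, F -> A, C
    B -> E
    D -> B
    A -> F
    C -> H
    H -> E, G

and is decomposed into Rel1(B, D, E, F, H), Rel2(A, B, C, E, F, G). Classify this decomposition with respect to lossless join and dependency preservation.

Lossless test: (B, E, F)⁺ = {B, E, F}, which is a superkey of neither fragment — lossy.
Dependency preservation: the restricted closure of {D, E, F} across the fragments never reaches {A, C}, so D, E, F → A, C cannot be enforced without a join — not preserved.

lossy and not dependency-preserving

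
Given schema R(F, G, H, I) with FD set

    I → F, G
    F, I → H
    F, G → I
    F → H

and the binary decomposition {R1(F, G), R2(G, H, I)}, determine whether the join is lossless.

No

Common attributes: R1 ∩ R2 = {G}.
No dependency enlarges {G}, so (G)⁺ = {G}.
The closure contains neither all of R1 = {F, G} nor all of R2 = {G, H, I}, so the common attributes are not a superkey of either fragment. The join is lossy.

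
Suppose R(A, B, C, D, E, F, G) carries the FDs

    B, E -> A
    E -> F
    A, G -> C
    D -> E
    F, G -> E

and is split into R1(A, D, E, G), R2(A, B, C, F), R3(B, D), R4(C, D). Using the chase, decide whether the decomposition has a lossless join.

Chase test. Columns are A, B, C, D, E, F, G; row i has aⱼ where attribute j ∈ Ri, else bᵢⱼ.
Initial tableau (one row per fragment):
  row 1: a1 b12 b13 a4 a5 b16 a7
  row 2: a1 a2 a3 b24 b25 a6 b27
  row 3: b31 a2 b33 a4 b35 b36 b37
  row 4: b41 b42 a3 a4 b45 b46 b47
Rows 1 and 3 agree on D; apply D→E and equate their E entries.
Rows 1 and 4 agree on D; apply D→E and equate their E entries.
Rows 1 and 3 agree on E; apply E→F and equate their F entries.
Rows 1 and 4 agree on E; apply E→F and equate their F entries.
No row becomes fully distinguished — the join is lossy.

No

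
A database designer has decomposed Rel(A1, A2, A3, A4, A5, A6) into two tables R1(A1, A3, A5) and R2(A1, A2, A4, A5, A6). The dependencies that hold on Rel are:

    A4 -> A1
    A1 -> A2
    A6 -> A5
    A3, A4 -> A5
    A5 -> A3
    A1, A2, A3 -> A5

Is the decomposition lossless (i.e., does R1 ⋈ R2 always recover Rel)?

Yes

Common attributes: R1 ∩ R2 = {A1, A5}.
Closure of {A1, A5}: A1 → A2 applies, adding A2; A5 → A3 applies, adding A3. So (A1, A5)⁺ = {A1, A2, A3, A5}.
This closure contains every attribute of R1, so R1 ∩ R2 → R1. The join is lossless.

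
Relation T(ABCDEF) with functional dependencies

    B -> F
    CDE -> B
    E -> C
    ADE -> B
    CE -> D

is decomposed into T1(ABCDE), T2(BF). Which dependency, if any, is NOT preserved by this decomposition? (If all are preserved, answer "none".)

none

B → F lies within T2.
CDE → B lies within T1.
E → C lies within T1.
ADE → B lies within T1.
CE → D lies within T1.
Every dependency is enforceable on the fragments, so the decomposition is dependency-preserving.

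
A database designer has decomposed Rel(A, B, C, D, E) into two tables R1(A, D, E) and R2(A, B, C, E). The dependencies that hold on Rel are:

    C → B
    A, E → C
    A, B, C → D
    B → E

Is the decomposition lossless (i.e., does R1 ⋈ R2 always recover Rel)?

Common attributes: R1 ∩ R2 = {A, E}.
Closure of {A, E}: A, E → C applies, adding C; C → B applies, adding B; A, B, C → D applies, adding D. So (A, E)⁺ = {A, B, C, D, E}.
This closure contains every attribute of R1, so R1 ∩ R2 → R1. The join is lossless.

Yes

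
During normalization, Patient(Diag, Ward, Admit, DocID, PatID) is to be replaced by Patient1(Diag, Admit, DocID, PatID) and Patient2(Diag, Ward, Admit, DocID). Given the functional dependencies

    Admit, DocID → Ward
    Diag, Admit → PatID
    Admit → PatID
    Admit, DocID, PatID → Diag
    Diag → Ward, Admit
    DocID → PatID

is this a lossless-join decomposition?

Yes

Common attributes: Patient1 ∩ Patient2 = {Diag, Admit, DocID}.
Closure of {Diag, Admit, DocID}: Admit, DocID → Ward applies, adding Ward; Diag, Admit → PatID applies, adding PatID. So (Diag, Admit, DocID)⁺ = {Diag, Ward, Admit, DocID, PatID}.
This closure contains every attribute of Patient1, so Patient1 ∩ Patient2 → Patient1. The join is lossless.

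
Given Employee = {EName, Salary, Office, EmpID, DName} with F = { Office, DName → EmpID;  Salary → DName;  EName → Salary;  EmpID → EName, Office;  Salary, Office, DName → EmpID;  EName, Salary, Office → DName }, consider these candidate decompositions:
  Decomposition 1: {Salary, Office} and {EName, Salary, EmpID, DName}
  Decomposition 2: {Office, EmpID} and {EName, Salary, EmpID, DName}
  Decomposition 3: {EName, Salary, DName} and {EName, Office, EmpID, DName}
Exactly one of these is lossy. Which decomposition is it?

Decomposition 1: common = {Salary}, closure = {Salary, DName} → lossy.
Decomposition 2: common = {EmpID}, closure = {EName, Salary, Office, EmpID, DName} → lossless.
Decomposition 3: common = {EName, DName}, closure = {EName, Salary, DName} → lossless.

Decomposition 1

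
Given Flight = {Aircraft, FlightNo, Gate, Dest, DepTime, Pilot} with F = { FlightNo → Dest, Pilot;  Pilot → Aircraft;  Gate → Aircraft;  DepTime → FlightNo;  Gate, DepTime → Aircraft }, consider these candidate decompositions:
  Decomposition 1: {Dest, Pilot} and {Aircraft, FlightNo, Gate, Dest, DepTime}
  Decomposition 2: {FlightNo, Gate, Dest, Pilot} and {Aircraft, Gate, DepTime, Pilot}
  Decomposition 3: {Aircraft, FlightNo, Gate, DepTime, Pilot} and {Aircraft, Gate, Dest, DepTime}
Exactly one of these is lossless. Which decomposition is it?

Decomposition 1: common = {Dest}, closure = {Dest} → lossy.
Decomposition 2: common = {Gate, Pilot}, closure = {Aircraft, Gate, Pilot} → lossy.
Decomposition 3: common = {Aircraft, Gate, DepTime}, closure = {Aircraft, FlightNo, Gate, Dest, DepTime, Pilot} → lossless.

Decomposition 3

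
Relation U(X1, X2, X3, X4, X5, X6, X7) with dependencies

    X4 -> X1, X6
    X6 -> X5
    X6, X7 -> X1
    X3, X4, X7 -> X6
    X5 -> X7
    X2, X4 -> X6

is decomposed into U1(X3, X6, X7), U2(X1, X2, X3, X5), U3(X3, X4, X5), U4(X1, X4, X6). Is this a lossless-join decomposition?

No

Chase test. Columns are X1, X2, X3, X4, X5, X6, X7; row i has aⱼ where attribute j ∈ Ui, else bᵢⱼ.
Initial tableau (one row per fragment):
  row 1: b11 b12 a3 b14 b15 a6 a7
  row 2: a1 a2 a3 b24 a5 b26 b27
  row 3: b31 b32 a3 a4 a5 b36 b37
  row 4: a1 b42 b43 a4 b45 a6 b47
Rows 3 and 4 agree on X4; apply X4→X1, X6 and equate their X1, X6 entries.
Rows 1 and 3 agree on X6; apply X6→X5 and equate their X5 entries.
Rows 1 and 4 agree on X6; apply X6→X5 and equate their X5 entries.
Rows 1 and 2 agree on X5; apply X5→X7 and equate their X7 entries.
Rows 1 and 3 agree on X5; apply X5→X7 and equate their X7 entries.
Rows 1 and 4 agree on X5; apply X5→X7 and equate their X7 entries.
Rows 1 and 3 agree on X6, X7; apply X6, X7→X1 and equate their X1 entries.
No row becomes fully distinguished — the join is lossy.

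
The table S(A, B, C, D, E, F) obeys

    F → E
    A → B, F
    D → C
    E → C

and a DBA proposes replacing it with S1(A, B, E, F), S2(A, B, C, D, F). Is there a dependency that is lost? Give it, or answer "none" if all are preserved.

E → C

Check E → C: no single fragment contains all of {C, E}, and the restricted closure of {E} across the fragments never reaches {C}.
F → E is preserved.
A → B, F is preserved.
D → C is preserved.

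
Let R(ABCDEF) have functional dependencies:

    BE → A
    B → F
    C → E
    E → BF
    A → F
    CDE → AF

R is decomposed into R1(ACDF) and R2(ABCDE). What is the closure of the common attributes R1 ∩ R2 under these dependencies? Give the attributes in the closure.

ABCDEF

R1 ∩ R2 = {ACD}.
C → E applies, adding E
E → BF applies, adding BF
Closure: {ABCDEF}.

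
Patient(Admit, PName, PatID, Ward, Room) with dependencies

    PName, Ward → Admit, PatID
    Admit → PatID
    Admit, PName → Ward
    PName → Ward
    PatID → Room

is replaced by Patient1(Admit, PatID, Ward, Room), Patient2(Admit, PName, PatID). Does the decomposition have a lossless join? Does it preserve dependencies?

lossy and not dependency-preserving

Lossless test: (Admit, PatID)⁺ = {Admit, PatID, Room}, which is a superkey of neither fragment — lossy.
Dependency preservation: the restricted closure of {Admit, PName} across the fragments never reaches {Ward}, so Admit, PName → Ward cannot be enforced without a join — not preserved.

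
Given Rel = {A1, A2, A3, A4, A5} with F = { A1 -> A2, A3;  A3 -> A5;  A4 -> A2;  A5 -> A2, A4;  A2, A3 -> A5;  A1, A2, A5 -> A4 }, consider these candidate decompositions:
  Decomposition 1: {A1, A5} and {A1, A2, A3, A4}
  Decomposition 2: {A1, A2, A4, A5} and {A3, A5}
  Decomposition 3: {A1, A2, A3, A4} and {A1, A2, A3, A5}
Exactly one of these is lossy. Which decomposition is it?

Decomposition 1: common = {A1}, closure = {A1, A2, A3, A4, A5} → lossless.
Decomposition 2: common = {A5}, closure = {A2, A4, A5} → lossy.
Decomposition 3: common = {A1, A2, A3}, closure = {A1, A2, A3, A4, A5} → lossless.

Decomposition 2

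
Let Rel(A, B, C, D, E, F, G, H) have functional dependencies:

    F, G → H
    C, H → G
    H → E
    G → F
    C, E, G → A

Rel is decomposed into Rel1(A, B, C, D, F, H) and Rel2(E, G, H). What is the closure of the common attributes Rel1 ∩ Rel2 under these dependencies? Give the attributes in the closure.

E, H

Rel1 ∩ Rel2 = {H}.
H → E applies, adding E
Closure: {E, H}.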